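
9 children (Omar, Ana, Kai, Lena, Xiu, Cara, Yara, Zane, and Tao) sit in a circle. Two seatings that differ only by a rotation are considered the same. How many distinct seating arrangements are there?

40320

Fix one person's seat to break rotational symmetry; the remaining 8 people can be arranged in (8)! = 40320 ways.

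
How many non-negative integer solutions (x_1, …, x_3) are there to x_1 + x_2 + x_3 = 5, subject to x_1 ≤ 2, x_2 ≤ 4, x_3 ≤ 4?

Without the upper bounds there are C(7,2) = 21 ways to split 5 among 3 variables.
Subtract solutions that violate a single cap (substitute x_i' = x_i − (cap_i+1)): x_1 ≥ 3 gives C(4,2) = 6; x_2 ≥ 5 gives C(2,2) = 1; x_3 ≥ 5 gives C(2,2) = 1. Together 8.
No two caps can be exceeded simultaneously, so the pair terms are all 0.
By inclusion–exclusion the count is 21 − 8 + 0 = 13.

13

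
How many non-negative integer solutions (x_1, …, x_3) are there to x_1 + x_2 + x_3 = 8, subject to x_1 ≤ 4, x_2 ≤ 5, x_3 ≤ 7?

28

By stars and bars, unrestricted non-negative solutions to x_1+…+x_3 = 8 number C(8+2,2) = 45.
Subtract solutions that violate a single cap (substitute x_i' = x_i − (cap_i+1)): x_1 ≥ 5 gives C(5,2) = 10; x_2 ≥ 6 gives C(4,2) = 6; x_3 ≥ 8 gives C(2,2) = 1. Together 17.
No two caps can be exceeded simultaneously, so the pair terms are all 0.
By inclusion–exclusion the count is 45 − 17 + 0 = 28.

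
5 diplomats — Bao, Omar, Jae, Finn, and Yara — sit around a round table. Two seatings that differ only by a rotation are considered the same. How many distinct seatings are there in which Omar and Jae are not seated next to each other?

12

All circular seatings of 5 people number (4)! = 24.
Those with Omar next to Jae: fuse the pair into one unit and seat 4 units around a circle — 2·(3)! = 12.
Subtracting, 24 − 12 = 12.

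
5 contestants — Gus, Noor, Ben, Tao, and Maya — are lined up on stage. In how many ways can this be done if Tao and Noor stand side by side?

Glue Tao and Noor into one block (2 internal orders), leaving 4 units to arrange in a row.
So the count is 2·(4)! = 48.

48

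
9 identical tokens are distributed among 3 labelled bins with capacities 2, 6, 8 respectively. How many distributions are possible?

20

Ignoring the caps, the number of non-negative solutions to x_1+…+x_3 = 9 is C(11,2) = 55.
Subtract solutions that violate a single cap (substitute x_i' = x_i − (cap_i+1)): x_1 ≥ 3 gives C(8,2) = 28; x_2 ≥ 7 gives C(4,2) = 6; x_3 ≥ 9 gives C(2,2) = 1. Together 35.
No two caps can be exceeded simultaneously, so the pair terms are all 0.
By inclusion–exclusion the count is 55 − 35 + 0 = 20.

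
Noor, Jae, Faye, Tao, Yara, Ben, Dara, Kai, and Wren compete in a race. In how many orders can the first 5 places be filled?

There are 9 choices for 1st place, 8 for 2nd, and so on down to 5 for position 5.
That gives 9 × 8 × 7 × 6 × 5 = 15120.

15120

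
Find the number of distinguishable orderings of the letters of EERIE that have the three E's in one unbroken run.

Treat the 3 copies of E as a single block. The multiset to arrange is then {EEE, I, R}, 3 items in all.
All 3 items are distinct, so there are (3)! = 6 arrangements.

6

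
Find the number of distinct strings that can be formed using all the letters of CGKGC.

30

Letter multiplicities in CGKGC: C×2, G×2, K×1.
So there are 5! / (2!·2!) = 30 distinguishable arrangements.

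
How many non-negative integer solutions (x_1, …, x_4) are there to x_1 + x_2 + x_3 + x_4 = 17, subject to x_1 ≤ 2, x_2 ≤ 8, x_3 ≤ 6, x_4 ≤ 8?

84

Ignoring the caps, the number of non-negative solutions to x_1+…+x_4 = 17 is C(20,3) = 1140.
Subtract solutions that violate a single cap (substitute x_i' = x_i − (cap_i+1)): x_1 ≥ 3 gives C(17,3) = 680; x_2 ≥ 9 gives C(11,3) = 165; x_3 ≥ 7 gives C(13,3) = 286; x_4 ≥ 9 gives C(11,3) = 165. Together 1296.
Add back pairs where two caps are both exceeded: 56 + 120 + 56 + 4 + 0 + 4 = 240.
By inclusion–exclusion the count is 1140 − 1296 + 240 = 84.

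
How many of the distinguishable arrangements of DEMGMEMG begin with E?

420

With the first slot taken by E, it remains to arrange the other 7 letters (DMGMEMG).
Those 7 letters have G appearing twice and M appearing 3 times, giving (7)!/(3!·2!) = 420.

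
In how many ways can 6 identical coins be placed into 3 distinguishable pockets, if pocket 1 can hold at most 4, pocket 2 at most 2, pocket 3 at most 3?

Ignoring the caps, the number of non-negative solutions to x_1+…+x_3 = 6 is C(8,2) = 28.
Subtract solutions that violate a single cap (substitute x_i' = x_i − (cap_i+1)): x_1 ≥ 5 gives C(3,2) = 3; x_2 ≥ 3 gives C(5,2) = 10; x_3 ≥ 4 gives C(4,2) = 6. Together 19.
No two caps can be exceeded simultaneously, so the pair terms are all 0.
By inclusion–exclusion the count is 28 − 19 + 0 = 9.

9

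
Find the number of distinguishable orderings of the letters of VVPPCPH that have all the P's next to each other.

Treat the 3 copies of P as a single block. The multiset to arrange is then {PPP, C, H, V, V}, 5 items in all.
That gives (5)!/(2!) = 60 arrangements.

60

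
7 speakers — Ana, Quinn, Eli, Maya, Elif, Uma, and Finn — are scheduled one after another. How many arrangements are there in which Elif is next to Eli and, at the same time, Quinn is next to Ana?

480

Treat {Elif,Eli} as one block (2 orders) and {Quinn,Ana} as another (2 orders).
That leaves 5 units to arrange: 2 × 2 × 5! = 4 × 120 = 480.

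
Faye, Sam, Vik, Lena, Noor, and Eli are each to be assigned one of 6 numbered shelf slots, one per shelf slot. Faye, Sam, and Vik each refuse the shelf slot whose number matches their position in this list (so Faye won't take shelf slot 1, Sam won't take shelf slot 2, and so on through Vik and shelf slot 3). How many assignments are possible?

Let Aᵢ (for i ∈ {1, 2, 3}) be the placements that put person i in their forbidden shelf slot. Any j of these fix j positions, leaving (6−j)! ways to fill the rest, and there are C(3,j) ways to pick which j.
By inclusion–exclusion, the number of valid placements is Σ_{j=0}^{3} (−1)^j C(3,j)·(6−j)!.
Computing: 720 − 360 + 72 − 6 = 426.

426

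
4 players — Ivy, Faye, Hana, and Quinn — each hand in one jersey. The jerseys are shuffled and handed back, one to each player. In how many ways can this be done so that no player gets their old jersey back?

9

Count assignments avoiding every fixed point. For any j of the 4 players fixed to their old jersey, the other 4−j can be arranged in (4−j)! ways.
By inclusion–exclusion this is Σ_{j=0}^{4} (−1)^j C(4,j)·(4−j)!.
Computing: 24 − 24 + 12 − 4 + 1 = 9.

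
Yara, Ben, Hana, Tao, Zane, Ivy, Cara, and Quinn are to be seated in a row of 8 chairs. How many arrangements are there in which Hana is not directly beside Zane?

Of the 8! = 40320 arrangements, those with Hana and Zane adjacent number 2 × 7! = 10080 (treat the pair as a block with 2 internal orders).
Complementary counting: 40320 − 10080 = 30240.

30240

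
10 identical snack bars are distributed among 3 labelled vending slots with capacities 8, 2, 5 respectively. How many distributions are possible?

15

Without the upper bounds there are C(12,2) = 66 ways to split 10 among 3 vending slots.
Subtract solutions that violate a single cap (substitute x_i' = x_i − (cap_i+1)): x_1 ≥ 9 gives C(3,2) = 3; x_2 ≥ 3 gives C(9,2) = 36; x_3 ≥ 6 gives C(6,2) = 15. Together 54.
Add back pairs where two caps are both exceeded: 0 + 0 + 3 = 3.
By inclusion–exclusion the count is 66 − 54 + 3 = 15.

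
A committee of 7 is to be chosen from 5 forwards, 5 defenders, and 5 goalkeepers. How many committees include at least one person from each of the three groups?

6075

With no constraint there are C(15,7) = 6435 possible selections.
Subtract selections that omit an entire group: no forwards → C(10,7) = 120; no defenders → C(10,7) = 120; no goalkeepers → C(10,7) = 120.
Add back selections omitting two groups (i.e. drawn from a single group): C(5,7) + C(5,7) + C(5,7) = 0.
By inclusion–exclusion: 6435 − 360 + 0 = 6075.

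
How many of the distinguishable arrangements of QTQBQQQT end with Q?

105

With the last slot taken by Q, it remains to arrange the other 7 letters (TQBQQQT).
Those 7 letters have Q appearing 4 times and T appearing twice, giving (7)!/(4!·2!) = 105.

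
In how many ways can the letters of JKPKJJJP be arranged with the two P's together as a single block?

Treat the 2 copies of P as a single block. The multiset to arrange is then {PP, J, J, J, J, K, K}, 7 items in all.
That gives (7)!/(4!·2!) = 105 arrangements.

105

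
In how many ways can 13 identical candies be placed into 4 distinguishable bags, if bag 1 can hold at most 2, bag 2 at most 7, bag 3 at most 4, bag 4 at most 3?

By stars and bars, unrestricted non-negative solutions to x_1+…+x_4 = 13 number C(13+3,3) = 560.
Subtract solutions that violate a single cap (substitute x_i' = x_i − (cap_i+1)): x_1 ≥ 3 gives C(13,3) = 286; x_2 ≥ 8 gives C(8,3) = 56; x_3 ≥ 5 gives C(11,3) = 165; x_4 ≥ 4 gives C(12,3) = 220. Together 727.
Add back pairs where two caps are both exceeded: 10 + 56 + 84 + 1 + 4 + 35 = 190.
Subtract triples: 0 + 0 + 4 + 0 = 4.
By inclusion–exclusion the count is 560 − 727 + 190 − 4 = 19.

19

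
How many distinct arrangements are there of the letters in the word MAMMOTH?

840

MAMMOTH has 7 letters with M appearing 3 times.
The number of distinct arrangements is 7!/(3!) = 5040/6 = 840.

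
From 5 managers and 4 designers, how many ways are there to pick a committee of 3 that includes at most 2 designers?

80

Split by how many designers are chosen (0 through 2).
Sum: C(4,0)·C(5,3) + C(4,1)·C(5,2) + C(4,2)·C(5,1) = 10 + 40 + 30 = 80.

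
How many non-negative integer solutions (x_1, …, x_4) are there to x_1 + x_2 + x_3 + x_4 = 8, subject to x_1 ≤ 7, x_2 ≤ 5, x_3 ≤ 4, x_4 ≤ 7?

133

Ignoring the caps, the number of non-negative solutions to x_1+…+x_4 = 8 is C(11,3) = 165.
Subtract solutions that violate a single cap (substitute x_i' = x_i − (cap_i+1)): x_1 ≥ 8 gives C(3,3) = 1; x_2 ≥ 6 gives C(5,3) = 10; x_3 ≥ 5 gives C(6,3) = 20; x_4 ≥ 8 gives C(3,3) = 1. Together 32.
No two caps can be exceeded simultaneously, so the pair terms are all 0.
By inclusion–exclusion the count is 165 − 32 + 0 = 133.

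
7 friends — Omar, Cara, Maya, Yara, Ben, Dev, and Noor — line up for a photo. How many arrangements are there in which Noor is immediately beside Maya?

1440

Treat {Noor, Maya} as a single unit. There are 6 units to order, and the pair itself can be ordered 2 ways.
That gives 2 × 6! = 2 × 720 = 1440.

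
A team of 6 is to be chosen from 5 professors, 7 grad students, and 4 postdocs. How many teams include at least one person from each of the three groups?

6545

With no constraint there are C(16,6) = 8008 possible selections.
Subtract selections that omit an entire group: no professors → C(11,6) = 462; no grad students → C(9,6) = 84; no postdocs → C(12,6) = 924.
Add back selections omitting two groups (i.e. drawn from a single group): C(5,6) + C(7,6) + C(4,6) = 7.
By inclusion–exclusion: 8008 − 1470 + 7 = 6545.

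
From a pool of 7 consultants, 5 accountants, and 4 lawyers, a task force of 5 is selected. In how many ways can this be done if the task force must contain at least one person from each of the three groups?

Total 5-person selections from all 16: C(16,5) = 4368.
Selections missing a whole group: no consultants → C(9,5) = 126; no accountants → C(11,5) = 462; no lawyers → C(12,5) = 792.
Add back selections omitting two groups (i.e. drawn from a single group): C(7,5) + C(5,5) + C(4,5) = 22.
By inclusion–exclusion: 4368 − 1380 + 22 = 3010.

3010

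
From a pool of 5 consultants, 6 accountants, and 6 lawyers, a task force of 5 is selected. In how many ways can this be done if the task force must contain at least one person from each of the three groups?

Unrestricted: C(17,5) = 6188 ways to pick any 5 of the 17.
Subtract selections that omit an entire group: no consultants → C(12,5) = 792; no accountants → C(11,5) = 462; no lawyers → C(11,5) = 462.
Add back selections omitting two groups (i.e. drawn from a single group): C(5,5) + C(6,5) + C(6,5) = 13.
By inclusion–exclusion: 6188 − 1716 + 13 = 4485.

4485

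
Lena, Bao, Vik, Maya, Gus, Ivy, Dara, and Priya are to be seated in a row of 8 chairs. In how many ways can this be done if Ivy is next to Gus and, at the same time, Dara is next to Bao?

2880

Treat {Ivy,Gus} as one block (2 orders) and {Dara,Bao} as another (2 orders).
That leaves 6 units to arrange: 2 × 2 × 6! = 4 × 720 = 2880.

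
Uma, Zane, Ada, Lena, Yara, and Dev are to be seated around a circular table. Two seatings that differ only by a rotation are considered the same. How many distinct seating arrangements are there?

120

Seat Uma anywhere (absorbing the rotational symmetry), then permute the other 5: (5)! = 120.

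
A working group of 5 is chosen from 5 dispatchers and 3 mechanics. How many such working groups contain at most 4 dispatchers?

55

Split by how many dispatchers are chosen (0 through 4).
Sum: C(5,0)·C(3,5) + C(5,1)·C(3,4) + C(5,2)·C(3,3) + C(5,3)·C(3,2) + C(5,4)·C(3,1) = 0 + 0 + 10 + 30 + 15 = 55.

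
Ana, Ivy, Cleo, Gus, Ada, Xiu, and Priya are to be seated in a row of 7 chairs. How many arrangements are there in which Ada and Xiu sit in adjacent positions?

1440

Glue Ada and Xiu into one block (2 internal orders), leaving 6 units to arrange in a row.
So the count is 2·(6)! = 1440.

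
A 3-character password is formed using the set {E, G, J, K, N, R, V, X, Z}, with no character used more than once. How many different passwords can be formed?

504

Choose and order 3 of the 9 symbols: the first character has 9 options, the next 8, then 7.
That product is 9 × 8 × 7 = 504.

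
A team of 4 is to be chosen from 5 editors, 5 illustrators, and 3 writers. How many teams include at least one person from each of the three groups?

Total 4-person selections from all 13: C(13,4) = 715.
Selections missing a whole group: no editors → C(8,4) = 70; no illustrators → C(8,4) = 70; no writers → C(10,4) = 210.
Add back selections omitting two groups (i.e. drawn from a single group): C(5,4) + C(5,4) + C(3,4) = 10.
By inclusion–exclusion: 715 − 350 + 10 = 375.

375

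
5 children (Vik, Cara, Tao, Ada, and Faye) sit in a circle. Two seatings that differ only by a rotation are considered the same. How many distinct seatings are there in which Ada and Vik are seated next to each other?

Treat {Ada, Vik} as one unit (2 internal orders) and seat the resulting 4 units around the table: (3)! circular arrangements.
So 2 × (3)! = 2 × 6 = 12.

12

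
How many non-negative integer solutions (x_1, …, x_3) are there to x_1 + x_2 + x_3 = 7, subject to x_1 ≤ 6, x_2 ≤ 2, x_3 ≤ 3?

Without the upper bounds there are C(9,2) = 36 ways to split 7 among 3 variables.
Subtract solutions that violate a single cap (substitute x_i' = x_i − (cap_i+1)): x_1 ≥ 7 gives C(2,2) = 1; x_2 ≥ 3 gives C(6,2) = 15; x_3 ≥ 4 gives C(5,2) = 10. Together 26.
Add back pairs where two caps are both exceeded: 0 + 0 + 1 = 1.
By inclusion–exclusion the count is 36 − 26 + 1 = 11.

11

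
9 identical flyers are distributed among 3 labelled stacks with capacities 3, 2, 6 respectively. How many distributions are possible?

Without the upper bounds there are C(11,2) = 55 ways to split 9 among 3 stacks.
Subtract solutions that violate a single cap (substitute x_i' = x_i − (cap_i+1)): x_1 ≥ 4 gives C(7,2) = 21; x_2 ≥ 3 gives C(8,2) = 28; x_3 ≥ 7 gives C(4,2) = 6. Together 55.
Add back pairs where two caps are both exceeded: 6 + 0 + 0 = 6.
By inclusion–exclusion the count is 55 − 55 + 6 = 6.

6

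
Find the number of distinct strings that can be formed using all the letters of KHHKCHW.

420

The 7 letters of KHHKCHW have repeats: H appearing 3 times and K appearing twice.
So there are 7! / (3!·2!) = 420 distinguishable arrangements.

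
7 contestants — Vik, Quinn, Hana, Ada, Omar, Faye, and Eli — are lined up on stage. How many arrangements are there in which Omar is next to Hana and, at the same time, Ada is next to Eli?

480

Treat {Omar,Hana} as one block (2 orders) and {Ada,Eli} as another (2 orders).
That leaves 5 units to arrange: 2 × 2 × 5! = 4 × 120 = 480.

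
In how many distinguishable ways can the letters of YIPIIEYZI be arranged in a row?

Letter multiplicities in YIPIIEYZI: E×1, I×4, P×1, Y×2, Z×1.
The number of distinct arrangements is 9!/(4!·2!) = 362880/48 = 7560.

7560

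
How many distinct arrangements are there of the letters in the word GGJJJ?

10

Letter multiplicities in GGJJJ: G×2, J×3.
Dividing 5! = 120 by 3!·2! = 12 for the repeated letters gives 10.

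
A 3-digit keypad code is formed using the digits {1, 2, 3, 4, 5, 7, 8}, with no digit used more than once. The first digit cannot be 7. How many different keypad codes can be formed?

180

The first digit has 7−1 = 6 choices (anything except 7).
The remaining 2 digits are filled from the other 6 symbols without repetition: 6 × 5 = 30.
Total: 6 × 30 = 180.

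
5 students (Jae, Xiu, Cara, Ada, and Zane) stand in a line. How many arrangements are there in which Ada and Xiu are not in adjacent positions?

72

Of the 5! = 120 arrangements, those with Ada and Xiu adjacent number 2 × 4! = 48 (treat the pair as a block with 2 internal orders).
Complementary counting: 120 − 48 = 72.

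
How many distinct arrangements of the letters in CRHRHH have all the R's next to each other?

20

Treat the 2 copies of R as a single block. The multiset to arrange is then {RR, C, H, H, H}, 5 items in all.
That gives (5)!/(3!) = 20 arrangements.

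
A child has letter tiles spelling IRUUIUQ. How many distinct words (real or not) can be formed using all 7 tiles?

IRUUIUQ has 7 letters with I appearing twice and U appearing 3 times.
The number of distinct arrangements is 7!/(3!·2!) = 5040/12 = 420.

420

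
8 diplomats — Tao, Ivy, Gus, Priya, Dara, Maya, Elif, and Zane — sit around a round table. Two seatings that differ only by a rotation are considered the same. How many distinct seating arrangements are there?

5040

Seat Tao anywhere (absorbing the rotational symmetry), then permute the other 7: (7)! = 5040.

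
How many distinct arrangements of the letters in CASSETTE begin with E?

1260

Fix E in the first position and arrange the remaining 7 letters.
Those 7 letters have S appearing twice and T appearing twice, giving (7)!/(2!·2!) = 1260.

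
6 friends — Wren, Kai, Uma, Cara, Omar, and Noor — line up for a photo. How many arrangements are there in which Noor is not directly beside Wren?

480

There are 6! = 720 arrangements in all. If Noor and Wren are adjacent, merging them into one block gives 2·(5)! = 240 arrangements.
Complementary counting: 720 − 240 = 480.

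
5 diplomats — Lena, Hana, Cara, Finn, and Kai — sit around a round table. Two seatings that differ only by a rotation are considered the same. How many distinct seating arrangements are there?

24

Seat Lena anywhere (absorbing the rotational symmetry), then permute the other 4: (4)! = 24.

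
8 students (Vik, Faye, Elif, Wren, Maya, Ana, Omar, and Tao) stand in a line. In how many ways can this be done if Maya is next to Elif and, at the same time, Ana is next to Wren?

2880

Treat {Maya,Elif} as one block (2 orders) and {Ana,Wren} as another (2 orders).
That leaves 6 units to arrange: 2 × 2 × 6! = 4 × 720 = 2880.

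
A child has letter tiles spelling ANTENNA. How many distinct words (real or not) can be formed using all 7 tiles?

ANTENNA has 7 letters with A appearing twice and N appearing 3 times.
The number of distinct arrangements is 7!/(3!·2!) = 5040/12 = 420.

420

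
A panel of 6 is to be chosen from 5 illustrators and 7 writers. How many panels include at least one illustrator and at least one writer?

917

Total 6-person selections from all 12: C(12,6) = 924.
Selections missing a whole group: no illustrators → C(7,6) = 7; no writers → C(5,6) = 0.
Both groups omitted at once is impossible, so 924 − 7 = 917.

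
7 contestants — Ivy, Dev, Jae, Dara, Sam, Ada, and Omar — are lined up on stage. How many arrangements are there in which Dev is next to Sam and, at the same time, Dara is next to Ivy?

Treat {Dev,Sam} as one block (2 orders) and {Dara,Ivy} as another (2 orders).
That leaves 5 units to arrange: 2 × 2 × 5! = 4 × 120 = 480.

480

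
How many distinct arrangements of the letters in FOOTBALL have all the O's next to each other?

2520

Treat the 2 copies of O as a single block. The multiset to arrange is then {OO, A, B, F, L, L, T}, 7 items in all.
That gives (7)!/(2!) = 2520 arrangements.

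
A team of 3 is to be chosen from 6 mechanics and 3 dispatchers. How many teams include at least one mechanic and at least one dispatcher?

With no constraint there are C(9,3) = 84 possible selections.
Subtract selections that omit an entire group: no mechanics → C(3,3) = 1; no dispatchers → C(6,3) = 20.
Both groups omitted at once is impossible, so 84 − 21 = 63.

63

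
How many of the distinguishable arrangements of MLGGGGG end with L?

With the last slot taken by L, it remains to arrange the other 6 letters (MGGGGG).
Those 6 letters have G appearing 5 times, giving (6)!/(5!) = 6.

6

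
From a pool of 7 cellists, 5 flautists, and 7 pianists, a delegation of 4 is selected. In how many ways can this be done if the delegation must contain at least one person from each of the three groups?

With no constraint there are C(19,4) = 3876 possible selections.
Selections missing a whole group: no cellists → C(12,4) = 495; no flautists → C(14,4) = 1001; no pianists → C(12,4) = 495.
Add back selections omitting two groups (i.e. drawn from a single group): C(7,4) + C(5,4) + C(7,4) = 75.
By inclusion–exclusion: 3876 − 1991 + 75 = 1960.

1960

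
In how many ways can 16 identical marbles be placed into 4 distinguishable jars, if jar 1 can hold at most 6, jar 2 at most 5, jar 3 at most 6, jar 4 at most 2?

19

Ignoring the caps, the number of non-negative solutions to x_1+…+x_4 = 16 is C(19,3) = 969.
Subtract solutions that violate a single cap (substitute x_i' = x_i − (cap_i+1)): x_1 ≥ 7 gives C(12,3) = 220; x_2 ≥ 6 gives C(13,3) = 286; x_3 ≥ 7 gives C(12,3) = 220; x_4 ≥ 3 gives C(16,3) = 560. Together 1286.
Add back pairs where two caps are both exceeded: 20 + 10 + 84 + 20 + 120 + 84 = 338.
Subtract triples: 0 + 1 + 0 + 1 = 2.
By inclusion–exclusion the count is 969 − 1286 + 338 − 2 = 19.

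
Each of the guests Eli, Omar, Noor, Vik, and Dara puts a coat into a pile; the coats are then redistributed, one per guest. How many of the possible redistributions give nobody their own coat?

Let Aᵢ be the assignments in which guest i gets their own coat. We want the size of the complement of A₁∪…∪A_5.
By inclusion–exclusion this is Σ_{j=0}^{5} (−1)^j C(5,j)·(5−j)!.
Computing: 120 − 120 + 60 − 20 + 5 − 1 = 44.

44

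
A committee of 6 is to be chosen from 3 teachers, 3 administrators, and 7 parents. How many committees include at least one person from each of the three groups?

1302

Unrestricted: C(13,6) = 1716 ways to pick any 6 of the 13.
Selections missing a whole group: no teachers → C(10,6) = 210; no administrators → C(10,6) = 210; no parents → C(6,6) = 1.
Add back selections omitting two groups (i.e. drawn from a single group): C(3,6) + C(3,6) + C(7,6) = 7.
By inclusion–exclusion: 1716 − 421 + 7 = 1302.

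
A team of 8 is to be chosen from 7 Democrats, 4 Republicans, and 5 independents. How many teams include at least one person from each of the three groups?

12201

With no constraint there are C(16,8) = 12870 possible selections.
Subtract selections that omit an entire group: no Democrats → C(9,8) = 9; no Republicans → C(12,8) = 495; no independents → C(11,8) = 165.
Add back selections omitting two groups (i.e. drawn from a single group): C(7,8) + C(4,8) + C(5,8) = 0.
By inclusion–exclusion: 12870 − 669 + 0 = 12201.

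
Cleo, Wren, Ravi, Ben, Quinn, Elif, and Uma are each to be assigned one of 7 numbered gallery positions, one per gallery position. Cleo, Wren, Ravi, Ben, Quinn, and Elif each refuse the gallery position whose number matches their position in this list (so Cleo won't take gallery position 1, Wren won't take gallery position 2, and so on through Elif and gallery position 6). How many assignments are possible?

Let Aᵢ (for 1 ≤ i ≤ 6) be the placements that put person i in their forbidden gallery position. Any j of these fix j positions, leaving (7−j)! ways to fill the rest, and there are C(6,j) ways to pick which j.
By inclusion–exclusion, the number of valid placements is Σ_{j=0}^{6} (−1)^j C(6,j)·(7−j)!.
Computing: 5040 − 4320 + 1800 − 480 + 90 − 12 + 1 = 2119.

2119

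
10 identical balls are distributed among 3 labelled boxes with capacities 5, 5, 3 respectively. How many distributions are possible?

By stars and bars, unrestricted non-negative solutions to x_1+…+x_3 = 10 number C(10+2,2) = 66.
Subtract solutions that violate a single cap (substitute x_i' = x_i − (cap_i+1)): x_1 ≥ 6 gives C(6,2) = 15; x_2 ≥ 6 gives C(6,2) = 15; x_3 ≥ 4 gives C(8,2) = 28. Together 58.
Add back pairs where two caps are both exceeded: 0 + 1 + 1 = 2.
By inclusion–exclusion the count is 66 − 58 + 2 = 10.

10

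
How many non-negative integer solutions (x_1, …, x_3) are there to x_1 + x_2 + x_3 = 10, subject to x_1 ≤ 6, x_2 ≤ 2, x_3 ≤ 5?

9

By stars and bars, unrestricted non-negative solutions to x_1+…+x_3 = 10 number C(10+2,2) = 66.
Subtract solutions that violate a single cap (substitute x_i' = x_i − (cap_i+1)): x_1 ≥ 7 gives C(5,2) = 10; x_2 ≥ 3 gives C(9,2) = 36; x_3 ≥ 6 gives C(6,2) = 15. Together 61.
Add back pairs where two caps are both exceeded: 1 + 0 + 3 = 4.
By inclusion–exclusion the count is 66 − 61 + 4 = 9.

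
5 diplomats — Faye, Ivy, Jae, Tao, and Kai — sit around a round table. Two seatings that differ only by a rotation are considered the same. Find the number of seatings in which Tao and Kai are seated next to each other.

Treat {Tao, Kai} as one unit (2 internal orders) and seat the resulting 4 units around the table: (3)! circular arrangements.
So 2 × (3)! = 2 × 6 = 12.

12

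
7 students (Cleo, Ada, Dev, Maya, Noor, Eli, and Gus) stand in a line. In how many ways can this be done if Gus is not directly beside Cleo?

3600

Of the 7! = 5040 arrangements, those with Gus and Cleo adjacent number 2 × 6! = 1440 (treat the pair as a block with 2 internal orders).
Complementary counting: 5040 − 1440 = 3600.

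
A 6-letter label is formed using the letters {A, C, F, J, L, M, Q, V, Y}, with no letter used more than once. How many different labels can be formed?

60480

With no repetition, fill the 6 letters in order: 9 choices, then 8, down to 4.
That product is 9 × 8 × 7 × 6 × 5 × 4 = 60480.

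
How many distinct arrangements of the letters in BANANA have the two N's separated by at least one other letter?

40

There are 6!/(3!·2!) = 60 arrangements of BANANA in total.
If the two N's are adjacent, glue them into one block, leaving 5 items to arrange: (5)!/(3!) = 20 ways.
Hence 60 − 20 = 40.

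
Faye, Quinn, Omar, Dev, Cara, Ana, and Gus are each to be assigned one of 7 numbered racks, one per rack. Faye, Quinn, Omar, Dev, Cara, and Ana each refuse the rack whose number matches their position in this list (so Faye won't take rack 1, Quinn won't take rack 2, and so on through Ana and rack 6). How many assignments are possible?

Let Aᵢ (for 1 ≤ i ≤ 6) be the placements that put person i in their forbidden rack. Any j of these fix j positions, leaving (7−j)! ways to fill the rest, and there are C(6,j) ways to pick which j.
By inclusion–exclusion, the number of valid placements is Σ_{j=0}^{6} (−1)^j C(6,j)·(7−j)!.
Computing: 5040 − 4320 + 1800 − 480 + 90 − 12 + 1 = 2119.

2119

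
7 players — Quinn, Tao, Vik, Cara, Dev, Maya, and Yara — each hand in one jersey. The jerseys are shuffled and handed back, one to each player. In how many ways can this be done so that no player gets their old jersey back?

1854

This is the derangement count D_7: permutations of 7 items with no fixed point.
By inclusion–exclusion this is Σ_{j=0}^{7} (−1)^j C(7,j)·(7−j)!.
Computing: 5040 − 5040 + 2520 − 840 + 210 − 42 + 7 − 1 = 1854.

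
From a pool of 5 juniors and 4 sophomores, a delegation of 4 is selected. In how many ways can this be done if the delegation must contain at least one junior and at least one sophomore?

120

With no constraint there are C(9,4) = 126 possible selections.
Selections missing a whole group: no juniors → C(4,4) = 1; no sophomores → C(5,4) = 5.
Both groups omitted at once is impossible, so 126 − 6 = 120.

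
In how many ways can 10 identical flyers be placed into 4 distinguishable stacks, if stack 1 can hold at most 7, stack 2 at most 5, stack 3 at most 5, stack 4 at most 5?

171

By stars and bars, unrestricted non-negative solutions to x_1+…+x_4 = 10 number C(10+3,3) = 286.
Subtract solutions that violate a single cap (substitute x_i' = x_i − (cap_i+1)): x_1 ≥ 8 gives C(5,3) = 10; x_2 ≥ 6 gives C(7,3) = 35; x_3 ≥ 6 gives C(7,3) = 35; x_4 ≥ 6 gives C(7,3) = 35. Together 115.
No two caps can be exceeded simultaneously, so the pair terms are all 0.
By inclusion–exclusion the count is 286 − 115 + 0 = 171.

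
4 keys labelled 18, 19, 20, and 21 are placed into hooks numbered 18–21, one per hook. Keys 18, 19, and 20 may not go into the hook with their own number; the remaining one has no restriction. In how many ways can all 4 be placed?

11

Let Aᵢ (for i ∈ {18, 19, 20}) be the placements that put key i in its forbidden hook. Any j of these fix j positions, leaving (4−j)! ways to fill the rest, and there are C(3,j) ways to pick which j.
By inclusion–exclusion, the number of valid placements is Σ_{j=0}^{3} (−1)^j C(3,j)·(4−j)!.
Computing: 24 − 18 + 6 − 1 = 11.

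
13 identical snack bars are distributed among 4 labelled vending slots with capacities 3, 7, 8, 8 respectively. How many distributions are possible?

220

Without the upper bounds there are C(16,3) = 560 ways to split 13 among 4 vending slots.
Subtract solutions that violate a single cap (substitute x_i' = x_i − (cap_i+1)): x_1 ≥ 4 gives C(12,3) = 220; x_2 ≥ 8 gives C(8,3) = 56; x_3 ≥ 9 gives C(7,3) = 35; x_4 ≥ 9 gives C(7,3) = 35. Together 346.
Add back pairs where two caps are both exceeded: 4 + 1 + 1 + 0 + 0 + 0 = 6.
By inclusion–exclusion the count is 560 − 346 + 6 = 220.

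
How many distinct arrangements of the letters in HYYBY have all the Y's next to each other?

6

Treat the 3 copies of Y as a single block. The multiset to arrange is then {YYY, B, H}, 3 items in all.
All 3 items are distinct, so there are (3)! = 6 arrangements.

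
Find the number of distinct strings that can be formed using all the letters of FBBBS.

Letter multiplicities in FBBBS: B×3, F×1, S×1.
Dividing 5! = 120 by 3! = 6 for the repeated letters gives 20.

20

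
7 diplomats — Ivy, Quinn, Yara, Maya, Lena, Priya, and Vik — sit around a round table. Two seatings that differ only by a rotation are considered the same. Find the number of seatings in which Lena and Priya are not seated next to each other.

Without the restriction there are (6)! = 720 seatings.
Those with Lena next to Priya: fuse the pair into one unit and seat 6 units around a circle — 2·(5)! = 240.
Subtracting, 720 − 240 = 480.

480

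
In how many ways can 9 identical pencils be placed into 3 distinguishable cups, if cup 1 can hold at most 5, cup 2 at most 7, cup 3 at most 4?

27

Ignoring the caps, the number of non-negative solutions to x_1+…+x_3 = 9 is C(11,2) = 55.
Subtract solutions that violate a single cap (substitute x_i' = x_i − (cap_i+1)): x_1 ≥ 6 gives C(5,2) = 10; x_2 ≥ 8 gives C(3,2) = 3; x_3 ≥ 5 gives C(6,2) = 15. Together 28.
No two caps can be exceeded simultaneously, so the pair terms are all 0.
By inclusion–exclusion the count is 55 − 28 + 0 = 27.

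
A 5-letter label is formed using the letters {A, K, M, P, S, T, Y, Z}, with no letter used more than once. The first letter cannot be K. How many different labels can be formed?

The first letter has 8−1 = 7 choices (anything except K).
The remaining 4 letters are filled from the other 7 symbols without repetition: 7 × 6 × 5 × 4 = 840.
Total: 7 × 840 = 5880.

5880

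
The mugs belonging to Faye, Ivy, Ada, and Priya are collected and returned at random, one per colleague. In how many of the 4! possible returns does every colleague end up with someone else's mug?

9

Count assignments avoiding every fixed point. For any j of the 4 colleagues fixed to their own mug, the other 4−j can be arranged in (4−j)! ways.
By inclusion–exclusion this is Σ_{j=0}^{4} (−1)^j C(4,j)·(4−j)!.
Computing: 24 − 24 + 12 − 4 + 1 = 9.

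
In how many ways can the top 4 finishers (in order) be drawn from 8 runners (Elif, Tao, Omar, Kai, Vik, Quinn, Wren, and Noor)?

1680

This is an ordered selection of 4 from 8: P(8,4).
That gives 8 × 7 × 6 × 5 = 1680.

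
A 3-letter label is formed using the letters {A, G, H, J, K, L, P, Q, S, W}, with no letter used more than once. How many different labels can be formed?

720

This is a permutation of 3 out of 10: P(10,3) = 10!/7!.
10 × 9 × 8 = 720.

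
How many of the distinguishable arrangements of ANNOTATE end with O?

With the last slot taken by O, it remains to arrange the other 7 letters (ANNTATE).
Those 7 letters have A appearing twice, N appearing twice, and T appearing twice, giving (7)!/(2!·2!·2!) = 630.

630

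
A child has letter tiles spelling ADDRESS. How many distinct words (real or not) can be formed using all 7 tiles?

Letter multiplicities in ADDRESS: A×1, D×2, E×1, R×1, S×2.
So there are 7! / (2!·2!) = 1260 distinguishable arrangements.

1260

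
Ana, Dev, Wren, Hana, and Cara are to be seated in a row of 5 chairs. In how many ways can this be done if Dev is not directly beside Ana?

Of the 5! = 120 arrangements, those with Dev and Ana adjacent number 2 × 4! = 48 (treat the pair as a block with 2 internal orders).
Complementary counting: 120 − 48 = 72.

72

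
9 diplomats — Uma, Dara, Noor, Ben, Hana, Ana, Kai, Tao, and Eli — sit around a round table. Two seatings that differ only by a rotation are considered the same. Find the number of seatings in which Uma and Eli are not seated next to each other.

30240

Without the restriction there are (8)! = 40320 seatings.
Those with Uma next to Eli: fuse the pair into one unit and seat 8 units around a circle — 2·(7)! = 10080.
Subtracting, 40320 − 10080 = 30240.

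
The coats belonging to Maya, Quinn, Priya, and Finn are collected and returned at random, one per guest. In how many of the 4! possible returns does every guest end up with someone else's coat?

This is the derangement count D_4: permutations of 4 items with no fixed point.
By inclusion–exclusion this is Σ_{j=0}^{4} (−1)^j C(4,j)·(4−j)!.
Computing: 24 − 24 + 12 − 4 + 1 = 9.

9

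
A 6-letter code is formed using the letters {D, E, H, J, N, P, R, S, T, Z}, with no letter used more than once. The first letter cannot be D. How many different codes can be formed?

The first letter has 10−1 = 9 choices (anything except D).
The remaining 5 letters are filled from the other 9 symbols without repetition: 9 × 8 × 7 × 6 × 5 = 15120.
Total: 9 × 15120 = 136080.

136080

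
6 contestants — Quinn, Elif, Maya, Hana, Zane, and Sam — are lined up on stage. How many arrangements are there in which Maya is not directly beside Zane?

480

There are 6! = 720 arrangements in all. If Maya and Zane are adjacent, merging them into one block gives 2·(5)! = 240 arrangements.
Complementary counting: 720 − 240 = 480.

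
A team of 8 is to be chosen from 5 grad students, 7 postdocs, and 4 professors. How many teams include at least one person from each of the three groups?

12201

Unrestricted: C(16,8) = 12870 ways to pick any 8 of the 16.
Selections missing a whole group: no grad students → C(11,8) = 165; no postdocs → C(9,8) = 9; no professors → C(12,8) = 495.
Add back selections omitting two groups (i.e. drawn from a single group): C(5,8) + C(7,8) + C(4,8) = 0.
By inclusion–exclusion: 12870 − 669 + 0 = 12201.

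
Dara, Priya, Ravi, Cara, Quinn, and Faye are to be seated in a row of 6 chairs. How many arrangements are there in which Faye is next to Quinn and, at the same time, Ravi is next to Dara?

Treat {Faye,Quinn} as one block (2 orders) and {Ravi,Dara} as another (2 orders).
That leaves 4 units to arrange: 2 × 2 × 4! = 4 × 24 = 96.

96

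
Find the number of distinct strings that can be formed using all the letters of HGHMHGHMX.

HGHMHGHMX has 9 letters with G appearing twice, H appearing 4 times, and M appearing twice.
The number of distinct arrangements is 9!/(4!·2!·2!) = 362880/96 = 3780.

3780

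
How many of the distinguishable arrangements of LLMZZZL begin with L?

60

With the first slot taken by L, it remains to arrange the other 6 letters (LMZZZL).
Those 6 letters have L appearing twice and Z appearing 3 times, giving (6)!/(3!·2!) = 60.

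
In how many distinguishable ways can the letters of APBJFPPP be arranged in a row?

Letter multiplicities in APBJFPPP: A×1, B×1, F×1, J×1, P×4.
So there are 8! / (4!) = 1680 distinguishable arrangements.

1680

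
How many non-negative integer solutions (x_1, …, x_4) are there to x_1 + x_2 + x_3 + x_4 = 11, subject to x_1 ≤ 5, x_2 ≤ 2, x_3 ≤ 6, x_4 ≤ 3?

By stars and bars, unrestricted non-negative solutions to x_1+…+x_4 = 11 number C(11+3,3) = 364.
Subtract solutions that violate a single cap (substitute x_i' = x_i − (cap_i+1)): x_1 ≥ 6 gives C(8,3) = 56; x_2 ≥ 3 gives C(11,3) = 165; x_3 ≥ 7 gives C(7,3) = 35; x_4 ≥ 4 gives C(10,3) = 120. Together 376.
Add back pairs where two caps are both exceeded: 10 + 0 + 4 + 4 + 35 + 1 = 54.
By inclusion–exclusion the count is 364 − 376 + 54 = 42.

42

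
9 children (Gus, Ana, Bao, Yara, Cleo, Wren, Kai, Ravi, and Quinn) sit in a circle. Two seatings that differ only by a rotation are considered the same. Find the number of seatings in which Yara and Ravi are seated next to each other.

10080

Treat {Yara, Ravi} as one unit (2 internal orders) and seat the resulting 8 units around the table: (7)! circular arrangements.
So 2 × (7)! = 2 × 5040 = 10080.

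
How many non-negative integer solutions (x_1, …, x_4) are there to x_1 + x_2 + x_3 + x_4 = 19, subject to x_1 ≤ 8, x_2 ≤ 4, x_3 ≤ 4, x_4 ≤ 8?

54

Ignoring the caps, the number of non-negative solutions to x_1+…+x_4 = 19 is C(22,3) = 1540.
Subtract solutions that violate a single cap (substitute x_i' = x_i − (cap_i+1)): x_1 ≥ 9 gives C(13,3) = 286; x_2 ≥ 5 gives C(17,3) = 680; x_3 ≥ 5 gives C(17,3) = 680; x_4 ≥ 9 gives C(13,3) = 286. Together 1932.
Add back pairs where two caps are both exceeded: 56 + 56 + 4 + 220 + 56 + 56 = 448.
Subtract triples: 1 + 0 + 0 + 1 = 2.
By inclusion–exclusion the count is 1540 − 1932 + 448 − 2 = 54.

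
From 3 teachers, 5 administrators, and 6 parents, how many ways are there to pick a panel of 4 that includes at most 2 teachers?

990

Split by how many teachers are chosen (0 through 2).
Sum: C(3,0)·C(11,4) + C(3,1)·C(11,3) + C(3,2)·C(11,2) = 330 + 495 + 165 = 990.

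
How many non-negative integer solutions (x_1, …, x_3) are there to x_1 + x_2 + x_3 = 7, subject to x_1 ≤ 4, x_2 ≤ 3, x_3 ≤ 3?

10

Ignoring the caps, the number of non-negative solutions to x_1+…+x_3 = 7 is C(9,2) = 36.
Subtract solutions that violate a single cap (substitute x_i' = x_i − (cap_i+1)): x_1 ≥ 5 gives C(4,2) = 6; x_2 ≥ 4 gives C(5,2) = 10; x_3 ≥ 4 gives C(5,2) = 10. Together 26.
No two caps can be exceeded simultaneously, so the pair terms are all 0.
By inclusion–exclusion the count is 36 − 26 + 0 = 10.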